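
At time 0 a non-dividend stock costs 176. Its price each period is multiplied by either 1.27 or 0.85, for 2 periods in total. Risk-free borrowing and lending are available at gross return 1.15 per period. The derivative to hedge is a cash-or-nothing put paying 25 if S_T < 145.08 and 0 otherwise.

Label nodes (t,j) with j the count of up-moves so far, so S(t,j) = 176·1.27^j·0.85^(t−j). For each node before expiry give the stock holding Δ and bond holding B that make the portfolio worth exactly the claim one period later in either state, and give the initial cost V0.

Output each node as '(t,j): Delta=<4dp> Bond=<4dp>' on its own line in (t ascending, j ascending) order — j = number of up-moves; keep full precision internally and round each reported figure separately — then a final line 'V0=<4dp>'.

Risk-neutral probability p* = (R−d)/(u−d) = (1.15−0.85)/(1.27−0.85) = 0.7143.
Terminal payoffs: V(2,0)=25.0000, V(2,1)=0.0000, V(2,2)=0.0000
Node (1,0) S=149.6000: V=(p*·0.0000+(1−p*)·25.0000)/1.15=6.2112; Δ=(0.0000−25.0000)/(189.9920−127.1600)=-0.3979; B=V−Δ·S=65.7350
Node (1,1) S=223.5200: V=(p*·0.0000+(1−p*)·0.0000)/1.15=0.0000; Δ=(0.0000−0.0000)/(283.8704−189.9920)=0.0000; B=V−Δ·S=0.0000
Node (0,0) S=176.0000: V=(p*·0.0000+(1−p*)·6.2112)/1.15=1.5432; Δ=(0.0000−6.2112)/(223.5200−149.6000)=-0.0840; B=V−Δ·S=16.3317
Check: Δ(0,0)·S0 + B(0,0) = 1.5432 = V0.

(0,0): Delta=-0.0840 Bond=16.3317
(1,0): Delta=-0.3979 Bond=65.7350
(1,1): Delta=0.0000 Bond=0.0000
V0=1.5432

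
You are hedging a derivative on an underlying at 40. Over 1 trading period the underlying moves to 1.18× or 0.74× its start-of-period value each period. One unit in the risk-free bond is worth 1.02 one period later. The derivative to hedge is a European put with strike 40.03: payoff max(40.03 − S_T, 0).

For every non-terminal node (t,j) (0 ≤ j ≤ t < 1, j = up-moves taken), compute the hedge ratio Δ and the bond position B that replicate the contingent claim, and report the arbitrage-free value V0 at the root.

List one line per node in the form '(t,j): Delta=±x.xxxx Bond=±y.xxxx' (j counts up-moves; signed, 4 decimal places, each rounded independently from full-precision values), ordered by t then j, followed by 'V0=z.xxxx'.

No-arbitrage ⇒ martingale measure with p* = (R−d)/(u−d) = 0.6364.
Terminal values V(1,·): V(1,0)=10.4300, V(1,1)=0.0000
  t=0,j=0: stock 40.0000 → up 47.2000 (V=0.0000), down 29.6000 (V=10.4300). Price 3.7184; hedge Δ=-0.5926, bond B=27.4229.
Check: Δ(0,0)·S0 + B(0,0) = 3.7184 = V0.

(0,0): Delta=-0.5926 Bond=27.4229
V0=3.7184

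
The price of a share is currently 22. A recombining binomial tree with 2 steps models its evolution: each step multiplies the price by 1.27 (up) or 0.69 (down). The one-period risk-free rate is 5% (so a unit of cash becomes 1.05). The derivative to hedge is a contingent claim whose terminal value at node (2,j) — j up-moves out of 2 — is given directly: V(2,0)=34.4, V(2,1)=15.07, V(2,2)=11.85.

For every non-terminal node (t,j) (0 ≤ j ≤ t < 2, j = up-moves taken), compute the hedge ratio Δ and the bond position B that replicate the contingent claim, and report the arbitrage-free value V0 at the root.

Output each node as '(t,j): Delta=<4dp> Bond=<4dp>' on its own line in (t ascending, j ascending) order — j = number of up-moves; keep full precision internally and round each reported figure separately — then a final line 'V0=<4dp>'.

No-arbitrage ⇒ martingale measure with p* = (R−d)/(u−d) = 0.6207.
Terminal values V(2,·): V(2,0)=34.4000, V(2,1)=15.0700, V(2,2)=11.8500
Node (1,0) S=15.1800: V=(p*·15.0700+(1−p*)·34.4000)/1.05=21.3353; Δ=(15.0700−34.4000)/(19.2786−10.4742)=-2.1955; B=V−Δ·S=54.6629
Node (1,1) S=27.9400: V=(p*·11.8500+(1−p*)·15.0700)/1.05=12.4489; Δ=(11.8500−15.0700)/(35.4838−19.2786)=-0.1987; B=V−Δ·S=18.0007
Node (0,0) S=22.0000: V=(p*·12.4489+(1−p*)·21.3353)/1.05=15.0663; Δ=(12.4489−21.3353)/(27.9400−15.1800)=-0.6964; B=V−Δ·S=30.3876
The time-0 hedge costs 15.0663, which is the no-arbitrage price.

(0,0): Delta=-0.6964 Bond=30.3876
(1,0): Delta=-2.1955 Bond=54.6629
(1,1): Delta=-0.1987 Bond=18.0007
V0=15.0663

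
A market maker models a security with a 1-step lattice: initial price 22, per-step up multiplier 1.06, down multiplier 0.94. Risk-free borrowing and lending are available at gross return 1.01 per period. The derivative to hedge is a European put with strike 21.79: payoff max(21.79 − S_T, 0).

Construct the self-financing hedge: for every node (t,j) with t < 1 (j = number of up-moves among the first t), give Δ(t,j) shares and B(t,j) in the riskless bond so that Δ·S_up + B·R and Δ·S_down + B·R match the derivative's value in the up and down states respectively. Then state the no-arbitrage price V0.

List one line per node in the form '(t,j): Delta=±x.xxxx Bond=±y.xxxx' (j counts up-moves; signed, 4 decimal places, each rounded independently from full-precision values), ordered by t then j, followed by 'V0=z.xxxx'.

Under the risk-neutral measure, an up-move has probability p* = (R−d)/(u−d) = 0.5833 and values discount at R = 1.01.
Terminal values V(1,·): V(1,0)=1.1100, V(1,1)=0.0000
  t=0,j=0: stock 22.0000 → up 23.3200 (V=0.0000), down 20.6800 (V=1.1100). Price 0.4579; hedge Δ=-0.4205, bond B=9.7079.
Each (Δ,B) replicates both successor values, so the strategy is self-financing and V0 is arbitrage-free.

(0,0): Delta=-0.4205 Bond=9.7079
V0=0.4579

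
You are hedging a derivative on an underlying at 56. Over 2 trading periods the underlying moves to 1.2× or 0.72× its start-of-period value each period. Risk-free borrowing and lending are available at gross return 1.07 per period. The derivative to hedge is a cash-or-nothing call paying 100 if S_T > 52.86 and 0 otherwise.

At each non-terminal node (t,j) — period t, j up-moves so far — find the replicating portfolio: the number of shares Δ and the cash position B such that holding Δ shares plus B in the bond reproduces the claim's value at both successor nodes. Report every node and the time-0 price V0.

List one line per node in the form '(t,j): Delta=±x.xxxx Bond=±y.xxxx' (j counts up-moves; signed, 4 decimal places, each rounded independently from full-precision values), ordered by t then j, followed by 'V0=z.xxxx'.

Since d<R<u, set p* = (R−d)/(u−d) = 0.7292; price each node as the discounted p*-expectation of its children.
At expiry t=2: V(2,0)=0.0000, V(2,1)=0.0000, V(2,2)=100.0000
Node (1,0) S=40.3200: V=(p*·0.0000+(1−p*)·0.0000)/1.07=0.0000; Δ=(0.0000−0.0000)/(48.3840−29.0304)=0.0000; B=V−Δ·S=0.0000
Node (1,1) S=67.2000: V=(p*·100.0000+(1−p*)·0.0000)/1.07=68.1464; Δ=(100.0000−0.0000)/(80.6400−48.3840)=3.1002; B=V−Δ·S=-140.1869
Node (0,0) S=56.0000: V=(p*·68.1464+(1−p*)·0.0000)/1.07=46.4393; Δ=(68.1464−0.0000)/(67.2000−40.3200)=2.5352; B=V−Δ·S=-95.5324
The time-0 hedge costs 46.4393, which is the no-arbitrage price.

(0,0): Delta=2.5352 Bond=-95.5324
(1,0): Delta=0.0000 Bond=0.0000
(1,1): Delta=3.1002 Bond=-140.1869
V0=46.4393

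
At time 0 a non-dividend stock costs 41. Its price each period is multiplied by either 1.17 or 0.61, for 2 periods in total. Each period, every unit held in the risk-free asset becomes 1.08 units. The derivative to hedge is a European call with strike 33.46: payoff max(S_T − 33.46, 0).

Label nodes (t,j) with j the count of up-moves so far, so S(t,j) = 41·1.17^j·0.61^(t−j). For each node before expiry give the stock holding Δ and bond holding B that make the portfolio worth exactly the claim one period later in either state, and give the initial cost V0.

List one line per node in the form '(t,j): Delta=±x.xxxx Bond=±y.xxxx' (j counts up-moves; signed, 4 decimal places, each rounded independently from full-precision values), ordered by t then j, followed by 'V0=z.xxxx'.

(0,0): Delta=0.7671 Bond=-17.7647
(1,0): Delta=0.0000 Bond=0.0000
(1,1): Delta=0.8437 Bond=-22.8598
V0=13.6876

Risk-neutral probability p* = (R−d)/(u−d) = (1.08−0.61)/(1.17−0.61) = 0.8393.
Payoff layer (t=2): V(2,0)=0.0000, V(2,1)=0.0000, V(2,2)=22.6649
Node (1,0) S=25.0100: V=(p*·0.0000+(1−p*)·0.0000)/1.08=0.0000; Δ=(0.0000−0.0000)/(29.2617−15.2561)=0.0000; B=V−Δ·S=0.0000
Node (1,1) S=47.9700: V=(p*·22.6649+(1−p*)·0.0000)/1.08=17.6133; Δ=(22.6649−0.0000)/(56.1249−29.2617)=0.8437; B=V−Δ·S=-22.8598
Node (0,0) S=41.0000: V=(p*·17.6133+(1−p*)·0.0000)/1.08=13.6876; Δ=(17.6133−0.0000)/(47.9700−25.0100)=0.7671; B=V−Δ·S=-17.7647
Each (Δ,B) replicates both successor values, so the strategy is self-financing and V0 is arbitrage-free.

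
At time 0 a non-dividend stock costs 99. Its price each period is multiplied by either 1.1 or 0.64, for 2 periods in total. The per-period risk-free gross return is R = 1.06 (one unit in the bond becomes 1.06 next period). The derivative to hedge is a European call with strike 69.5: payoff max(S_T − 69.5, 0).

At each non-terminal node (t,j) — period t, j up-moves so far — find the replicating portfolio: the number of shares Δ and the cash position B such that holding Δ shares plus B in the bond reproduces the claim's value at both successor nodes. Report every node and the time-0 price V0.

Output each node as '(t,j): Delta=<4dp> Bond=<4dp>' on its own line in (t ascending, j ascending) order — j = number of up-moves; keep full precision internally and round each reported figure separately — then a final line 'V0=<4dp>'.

(0,0): Delta=0.9479 Bond=-56.4972
(1,0): Delta=0.0067 Bond=-0.2573
(1,1): Delta=1.0000 Bond=-65.5660
V0=37.3401

No-arbitrage ⇒ martingale measure with p* = (R−d)/(u−d) = 0.9130.
Terminal values V(2,·): V(2,0)=0.0000, V(2,1)=0.1960, V(2,2)=50.2900
(1,0): S=63.3600. Δ = (V_up−V_dn)/(S_up−S_dn) = (0.1960−0.0000)/(69.6960−40.5504) = 0.0067. V = [p*·0.1960 + (1−p*)·0.0000]/1.06 = 0.1688. B = V − Δ·S = -0.2573.
(1,1): S=108.9000. Δ = (V_up−V_dn)/(S_up−S_dn) = (50.2900−0.1960)/(119.7900−69.6960) = 1.0000. V = [p*·50.2900 + (1−p*)·0.1960]/1.06 = 43.3340. B = V − Δ·S = -65.5660.
(0,0): S=99.0000. Δ = (V_up−V_dn)/(S_up−S_dn) = (43.3340−0.1688)/(108.9000−63.3600) = 0.9479. V = [p*·43.3340 + (1−p*)·0.1688]/1.06 = 37.3401. B = V − Δ·S = -56.4972.
Each (Δ,B) replicates both successor values, so the strategy is self-financing and V0 is arbitrage-free.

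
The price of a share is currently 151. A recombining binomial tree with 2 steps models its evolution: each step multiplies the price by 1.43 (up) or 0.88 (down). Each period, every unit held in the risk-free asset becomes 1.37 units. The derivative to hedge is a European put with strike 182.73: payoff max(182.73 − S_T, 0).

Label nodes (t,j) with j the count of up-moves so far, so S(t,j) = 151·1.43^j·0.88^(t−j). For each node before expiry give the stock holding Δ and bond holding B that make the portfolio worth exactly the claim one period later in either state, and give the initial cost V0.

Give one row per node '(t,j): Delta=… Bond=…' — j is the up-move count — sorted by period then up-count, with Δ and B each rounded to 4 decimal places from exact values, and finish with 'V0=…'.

(0,0): Delta=-0.0631 Bond=9.9430
(1,0): Delta=-0.9003 Bond=124.8676
(1,1): Delta=0.0000 Bond=0.0000
V0=0.4172

No-arbitrage ⇒ martingale measure with p* = (R−d)/(u−d) = 0.8909.
Terminal values V(2,·): V(2,0)=65.7956, V(2,1)=0.0000, V(2,2)=0.0000
  t=1,j=0: stock 132.8800 → up 190.0184 (V=0.0000), down 116.9344 (V=65.7956). Price 5.2392; hedge Δ=-0.9003, bond B=124.8676.
  t=1,j=1: stock 215.9300 → up 308.7799 (V=0.0000), down 190.0184 (V=0.0000). Price 0.0000; hedge Δ=0.0000, bond B=0.0000.
  t=0,j=0: stock 151.0000 → up 215.9300 (V=0.0000), down 132.8800 (V=5.2392). Price 0.4172; hedge Δ=-0.0631, bond B=9.9430.
Self-financing check: at every node Δ·S+B equals the discounted successor values.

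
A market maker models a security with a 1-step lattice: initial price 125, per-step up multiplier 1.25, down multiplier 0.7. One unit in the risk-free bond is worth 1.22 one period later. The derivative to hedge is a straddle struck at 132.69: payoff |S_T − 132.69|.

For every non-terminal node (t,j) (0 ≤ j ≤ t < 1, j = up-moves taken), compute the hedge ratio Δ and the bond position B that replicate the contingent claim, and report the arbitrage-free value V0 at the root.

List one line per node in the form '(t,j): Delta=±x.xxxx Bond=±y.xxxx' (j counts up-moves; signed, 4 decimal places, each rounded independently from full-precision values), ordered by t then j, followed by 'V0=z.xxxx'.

The replicating-portfolio and risk-neutral prices coincide; use p* = (1.22−0.7)/(1.25−0.7) = 0.9455 for the latter.
Payoff layer (t=1): V(1,0)=45.1900, V(1,1)=23.5600
  t=0,j=0: stock 125.0000 → up 156.2500 (V=23.5600), down 87.5000 (V=45.1900). Price 20.2785; hedge Δ=-0.3146, bond B=59.6058.
Self-financing check: at every node Δ·S+B equals the discounted successor values.

(0,0): Delta=-0.3146 Bond=59.6058
V0=20.2785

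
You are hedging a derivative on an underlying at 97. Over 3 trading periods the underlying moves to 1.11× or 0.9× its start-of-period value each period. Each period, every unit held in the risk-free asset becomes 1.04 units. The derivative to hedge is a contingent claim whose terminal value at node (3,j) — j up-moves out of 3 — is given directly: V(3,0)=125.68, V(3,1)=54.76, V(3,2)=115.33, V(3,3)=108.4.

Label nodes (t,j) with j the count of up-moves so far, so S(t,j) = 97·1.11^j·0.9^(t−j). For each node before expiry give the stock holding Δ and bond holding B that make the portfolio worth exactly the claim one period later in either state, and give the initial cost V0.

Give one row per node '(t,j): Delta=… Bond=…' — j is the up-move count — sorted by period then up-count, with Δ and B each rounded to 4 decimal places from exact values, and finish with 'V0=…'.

(0,0): Delta=0.7244 Bond=18.8112
(1,0): Delta=0.8780 Bond=6.1549
(1,1): Delta=0.6621 Bond=26.2680
(2,0): Delta=-4.2983 Bond=413.0989
(2,1): Delta=2.9765 Bond=-196.9478
(2,2): Delta=-0.2761 Bond=139.4519
V0=89.0774

Since d<R<u, set p* = (R−d)/(u−d) = 0.6667; price each node as the discounted p*-expectation of its children.
At expiry t=3: V(3,0)=125.6800, V(3,1)=54.7600, V(3,2)=115.3300, V(3,3)=108.4000
(2,0): S=78.5700. Δ = (V_up−V_dn)/(S_up−S_dn) = (54.7600−125.6800)/(87.2127−70.7130) = -4.2983. V = [p*·54.7600 + (1−p*)·125.6800]/1.04 = 75.3846. B = V − Δ·S = 413.0989.
(2,1): S=96.9030. Δ = (V_up−V_dn)/(S_up−S_dn) = (115.3300−54.7600)/(107.5623−87.2127) = 2.9765. V = [p*·115.3300 + (1−p*)·54.7600]/1.04 = 91.4808. B = V − Δ·S = -196.9478.
(2,2): S=119.5137. Δ = (V_up−V_dn)/(S_up−S_dn) = (108.4000−115.3300)/(132.6602−107.5623) = -0.2761. V = [p*·108.4000 + (1−p*)·115.3300]/1.04 = 106.4519. B = V − Δ·S = 139.4519.
(1,0): S=87.3000. Δ = (V_up−V_dn)/(S_up−S_dn) = (91.4808−75.3846)/(96.9030−78.5700) = 0.8780. V = [p*·91.4808 + (1−p*)·75.3846]/1.04 = 82.8033. B = V − Δ·S = 6.1549.
(1,1): S=107.6700. Δ = (V_up−V_dn)/(S_up−S_dn) = (106.4519−91.4808)/(119.5137−96.9030) = 0.6621. V = [p*·106.4519 + (1−p*)·91.4808]/1.04 = 97.5592. B = V − Δ·S = 26.2680.
(0,0): S=97.0000. Δ = (V_up−V_dn)/(S_up−S_dn) = (97.5592−82.8033)/(107.6700−87.3000) = 0.7244. V = [p*·97.5592 + (1−p*)·82.8033]/1.04 = 89.0774. B = V − Δ·S = 18.8112.
Root portfolio cost Δ·97+B reproduces V0=89.0774.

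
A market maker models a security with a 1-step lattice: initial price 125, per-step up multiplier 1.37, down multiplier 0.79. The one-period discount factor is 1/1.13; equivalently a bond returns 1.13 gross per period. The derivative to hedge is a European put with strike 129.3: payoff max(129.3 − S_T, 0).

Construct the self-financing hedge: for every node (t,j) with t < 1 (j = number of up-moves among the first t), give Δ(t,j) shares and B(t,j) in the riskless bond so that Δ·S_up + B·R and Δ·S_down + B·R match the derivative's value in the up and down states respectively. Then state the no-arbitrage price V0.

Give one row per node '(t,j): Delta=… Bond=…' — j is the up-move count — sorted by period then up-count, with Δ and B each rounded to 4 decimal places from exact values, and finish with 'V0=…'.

(0,0): Delta=-0.4214 Bond=63.8595
V0=11.1871

Since d<R<u, set p* = (R−d)/(u−d) = 0.5862; price each node as the discounted p*-expectation of its children.
At expiry t=1: V(1,0)=30.5500, V(1,1)=0.0000
  t=0,j=0: stock 125.0000 → up 171.2500 (V=0.0000), down 98.7500 (V=30.5500). Price 11.1871; hedge Δ=-0.4214, bond B=63.8595.
Self-financing check: at every node Δ·S+B equals the discounted successor values.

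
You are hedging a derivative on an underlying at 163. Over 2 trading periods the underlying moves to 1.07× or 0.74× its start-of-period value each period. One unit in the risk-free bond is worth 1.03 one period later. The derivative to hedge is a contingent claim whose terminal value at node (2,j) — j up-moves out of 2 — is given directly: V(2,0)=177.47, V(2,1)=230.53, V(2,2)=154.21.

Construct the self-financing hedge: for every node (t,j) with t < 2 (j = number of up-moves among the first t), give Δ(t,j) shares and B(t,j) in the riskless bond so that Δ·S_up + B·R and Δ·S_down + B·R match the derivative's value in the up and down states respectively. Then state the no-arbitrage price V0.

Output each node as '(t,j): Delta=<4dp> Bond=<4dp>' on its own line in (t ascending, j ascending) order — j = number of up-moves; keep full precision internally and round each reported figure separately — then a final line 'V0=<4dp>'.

(0,0): Delta=-1.0945 Bond=339.4040
(1,0): Delta=1.3330 Bond=56.7835
(1,1): Delta=-1.3260 Bond=389.9726
V0=161.0057

Since d<R<u, set p* = (R−d)/(u−d) = 0.8788; price each node as the discounted p*-expectation of its children.
At expiry t=2: V(2,0)=177.4700, V(2,1)=230.5300, V(2,2)=154.2100
Node (1,0) S=120.6200: V=(p*·230.5300+(1−p*)·177.4700)/1.03=217.5713; Δ=(230.5300−177.4700)/(129.0634−89.2588)=1.3330; B=V−Δ·S=56.7835
Node (1,1) S=174.4100: V=(p*·154.2100+(1−p*)·230.5300)/1.03=158.6999; Δ=(154.2100−230.5300)/(186.6187−129.0634)=-1.3260; B=V−Δ·S=389.9726
Node (0,0) S=163.0000: V=(p*·158.6999+(1−p*)·217.5713)/1.03=161.0057; Δ=(158.6999−217.5713)/(174.4100−120.6200)=-1.0945; B=V−Δ·S=339.4040
The time-0 hedge costs 161.0057, which is the no-arbitrage price.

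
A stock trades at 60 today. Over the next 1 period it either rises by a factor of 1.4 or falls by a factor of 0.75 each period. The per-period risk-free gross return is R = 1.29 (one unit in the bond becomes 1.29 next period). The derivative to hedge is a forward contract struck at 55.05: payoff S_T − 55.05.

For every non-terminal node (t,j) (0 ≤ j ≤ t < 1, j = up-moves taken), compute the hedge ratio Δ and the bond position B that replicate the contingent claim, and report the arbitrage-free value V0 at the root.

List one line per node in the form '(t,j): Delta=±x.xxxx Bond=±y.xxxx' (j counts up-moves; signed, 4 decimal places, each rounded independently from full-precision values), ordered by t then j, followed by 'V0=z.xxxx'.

Since d<R<u, set p* = (R−d)/(u−d) = 0.8308; price each node as the discounted p*-expectation of its children.
Terminal payoffs: V(1,0)=-10.0500, V(1,1)=28.9500
  t=0,j=0: stock 60.0000 → up 84.0000 (V=28.9500), down 45.0000 (V=-10.0500). Price 17.3256; hedge Δ=1.0000, bond B=-42.6744.
Check: Δ(0,0)·S0 + B(0,0) = 17.3256 = V0.

(0,0): Delta=1.0000 Bond=-42.6744
V0=17.3256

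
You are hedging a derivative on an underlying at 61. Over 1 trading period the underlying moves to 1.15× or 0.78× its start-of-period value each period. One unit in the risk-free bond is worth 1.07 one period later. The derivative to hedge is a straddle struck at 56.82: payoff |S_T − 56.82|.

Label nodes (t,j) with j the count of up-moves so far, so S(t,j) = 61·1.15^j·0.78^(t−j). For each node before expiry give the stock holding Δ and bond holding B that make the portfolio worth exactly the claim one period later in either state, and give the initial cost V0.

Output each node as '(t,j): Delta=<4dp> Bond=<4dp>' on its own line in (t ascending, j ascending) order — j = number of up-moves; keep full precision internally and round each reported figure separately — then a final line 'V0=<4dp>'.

No-arbitrage ⇒ martingale measure with p* = (R−d)/(u−d) = 0.7838.
At expiry t=1: V(1,0)=9.2400, V(1,1)=13.3300
Node (0,0) S=61.0000: V=(p*·13.3300+(1−p*)·9.2400)/1.07=11.6315; Δ=(13.3300−9.2400)/(70.1500−47.5800)=0.1812; B=V−Δ·S=0.5774
The time-0 hedge costs 11.6315, which is the no-arbitrage price.

(0,0): Delta=0.1812 Bond=0.5774
V0=11.6315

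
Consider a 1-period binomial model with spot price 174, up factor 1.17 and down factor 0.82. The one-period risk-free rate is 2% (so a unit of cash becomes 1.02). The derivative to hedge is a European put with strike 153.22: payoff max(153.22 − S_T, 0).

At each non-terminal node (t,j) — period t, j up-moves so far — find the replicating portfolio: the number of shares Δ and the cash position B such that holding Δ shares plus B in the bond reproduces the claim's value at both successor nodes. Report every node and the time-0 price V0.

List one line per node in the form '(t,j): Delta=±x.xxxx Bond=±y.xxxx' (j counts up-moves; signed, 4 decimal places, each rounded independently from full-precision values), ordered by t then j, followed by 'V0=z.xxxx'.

(0,0): Delta=-0.1731 Bond=34.5429
V0=4.4286

Under the risk-neutral measure, an up-move has probability p* = (R−d)/(u−d) = 0.5714 and values discount at R = 1.02.
Terminal payoffs: V(1,0)=10.5400, V(1,1)=0.0000
Node (0,0) S=174.0000: V=(p*·0.0000+(1−p*)·10.5400)/1.02=4.4286; Δ=(0.0000−10.5400)/(203.5800−142.6800)=-0.1731; B=V−Δ·S=34.5429
Self-financing check: at every node Δ·S+B equals the discounted successor values.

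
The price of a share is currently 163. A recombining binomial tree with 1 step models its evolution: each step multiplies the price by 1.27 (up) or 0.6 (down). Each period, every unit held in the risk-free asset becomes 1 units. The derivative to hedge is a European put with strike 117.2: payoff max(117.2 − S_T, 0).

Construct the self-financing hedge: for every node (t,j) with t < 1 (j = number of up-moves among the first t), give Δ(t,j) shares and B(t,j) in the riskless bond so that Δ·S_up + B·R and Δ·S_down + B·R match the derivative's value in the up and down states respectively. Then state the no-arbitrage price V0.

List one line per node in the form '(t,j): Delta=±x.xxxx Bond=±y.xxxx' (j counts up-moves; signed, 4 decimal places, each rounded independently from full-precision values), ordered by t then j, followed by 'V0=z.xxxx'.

(0,0): Delta=-0.1776 Bond=36.7731
V0=7.8179

Under the risk-neutral measure, an up-move has probability p* = (R−d)/(u−d) = 0.5970 and values discount at R = 1.
Terminal values V(1,·): V(1,0)=19.4000, V(1,1)=0.0000
Node (0,0) S=163.0000: V=(p*·0.0000+(1−p*)·19.4000)/1=7.8179; Δ=(0.0000−19.4000)/(207.0100−97.8000)=-0.1776; B=V−Δ·S=36.7731
Self-financing check: at every node Δ·S+B equals the discounted successor values.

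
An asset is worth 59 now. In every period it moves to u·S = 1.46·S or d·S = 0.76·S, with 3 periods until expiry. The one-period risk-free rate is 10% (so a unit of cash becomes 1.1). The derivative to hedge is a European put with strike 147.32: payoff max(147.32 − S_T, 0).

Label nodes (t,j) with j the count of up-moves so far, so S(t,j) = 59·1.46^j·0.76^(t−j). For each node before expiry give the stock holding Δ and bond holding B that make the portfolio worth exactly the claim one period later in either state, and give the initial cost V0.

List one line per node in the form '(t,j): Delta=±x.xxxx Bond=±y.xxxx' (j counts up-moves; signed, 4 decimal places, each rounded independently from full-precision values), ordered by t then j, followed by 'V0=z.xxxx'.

Risk-neutral probability p* = (R−d)/(u−d) = (1.1−0.76)/(1.46−0.76) = 0.4857.
At expiry t=3: V(3,0)=121.4204, V(3,1)=97.5655, V(3,2)=51.7391, V(3,3)=0.0000
(2,0): S=34.0784. Δ = (V_up−V_dn)/(S_up−S_dn) = (97.5655−121.4204)/(49.7545−25.8996) = -1.0000. V = [p*·97.5655 + (1−p*)·121.4204]/1.1 = 99.8489. B = V − Δ·S = 133.9273.
(2,1): S=65.4664. Δ = (V_up−V_dn)/(S_up−S_dn) = (51.7391−97.5655)/(95.5809−49.7545) = -1.0000. V = [p*·51.7391 + (1−p*)·97.5655]/1.1 = 68.4609. B = V − Δ·S = 133.9273.
(2,2): S=125.7644. Δ = (V_up−V_dn)/(S_up−S_dn) = (0.0000−51.7391)/(183.6160−95.5809) = -0.5877. V = [p*·0.0000 + (1−p*)·51.7391]/1.1 = 24.1897. B = V − Δ·S = 98.1026.
(1,0): S=44.8400. Δ = (V_up−V_dn)/(S_up−S_dn) = (68.4609−99.8489)/(65.4664−34.0784) = -1.0000. V = [p*·68.4609 + (1−p*)·99.8489]/1.1 = 76.9121. B = V − Δ·S = 121.7521.
(1,1): S=86.1400. Δ = (V_up−V_dn)/(S_up−S_dn) = (24.1897−68.4609)/(125.7644−65.4664) = -0.7342. V = [p*·24.1897 + (1−p*)·68.4609]/1.1 = 42.6888. B = V − Δ·S = 105.9334.
(0,0): S=59.0000. Δ = (V_up−V_dn)/(S_up−S_dn) = (42.6888−76.9121)/(86.1400−44.8400) = -0.8286. V = [p*·42.6888 + (1−p*)·76.9121]/1.1 = 54.8085. B = V − Δ·S = 103.6988.
Check: Δ(0,0)·S0 + B(0,0) = 54.8085 = V0.

(0,0): Delta=-0.8286 Bond=103.6988
(1,0): Delta=-1.0000 Bond=121.7521
(1,1): Delta=-0.7342 Bond=105.9334
(2,0): Delta=-1.0000 Bond=133.9273
(2,1): Delta=-1.0000 Bond=133.9273
(2,2): Delta=-0.5877 Bond=98.1026
V0=54.8085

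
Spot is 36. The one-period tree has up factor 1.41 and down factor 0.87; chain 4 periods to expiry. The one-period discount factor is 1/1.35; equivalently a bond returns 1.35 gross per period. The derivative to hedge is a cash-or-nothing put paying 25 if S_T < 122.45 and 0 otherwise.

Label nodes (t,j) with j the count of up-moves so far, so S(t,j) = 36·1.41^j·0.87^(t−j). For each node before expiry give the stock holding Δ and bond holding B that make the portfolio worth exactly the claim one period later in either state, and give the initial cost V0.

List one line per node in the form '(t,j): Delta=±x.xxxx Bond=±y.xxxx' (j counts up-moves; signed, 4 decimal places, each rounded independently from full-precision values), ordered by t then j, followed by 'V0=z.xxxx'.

Under the risk-neutral measure, an up-move has probability p* = (R−d)/(u−d) = 0.8889 and values discount at R = 1.35.
Terminal values V(4,·): V(4,0)=25.0000, V(4,1)=25.0000, V(4,2)=25.0000, V(4,3)=25.0000, V(4,4)=0.0000
(3,0): S=23.7061. Δ = (V_up−V_dn)/(S_up−S_dn) = (25.0000−25.0000)/(33.4256−20.6243) = 0.0000. V = [p*·25.0000 + (1−p*)·25.0000]/1.35 = 18.5185. B = V − Δ·S = 18.5185.
(3,1): S=38.4202. Δ = (V_up−V_dn)/(S_up−S_dn) = (25.0000−25.0000)/(54.1725−33.4256) = 0.0000. V = [p*·25.0000 + (1−p*)·25.0000]/1.35 = 18.5185. B = V − Δ·S = 18.5185.
(3,2): S=62.2673. Δ = (V_up−V_dn)/(S_up−S_dn) = (25.0000−25.0000)/(87.7969−54.1725) = 0.0000. V = [p*·25.0000 + (1−p*)·25.0000]/1.35 = 18.5185. B = V − Δ·S = 18.5185.
(3,3): S=100.9160. Δ = (V_up−V_dn)/(S_up−S_dn) = (0.0000−25.0000)/(142.2915−87.7969) = -0.4588. V = [p*·0.0000 + (1−p*)·25.0000]/1.35 = 2.0576. B = V − Δ·S = 48.3539.
(2,0): S=27.2484. Δ = (V_up−V_dn)/(S_up−S_dn) = (18.5185−18.5185)/(38.4202−23.7061) = 0.0000. V = [p*·18.5185 + (1−p*)·18.5185]/1.35 = 13.7174. B = V − Δ·S = 13.7174.
(2,1): S=44.1612. Δ = (V_up−V_dn)/(S_up−S_dn) = (18.5185−18.5185)/(62.2673−38.4202) = 0.0000. V = [p*·18.5185 + (1−p*)·18.5185]/1.35 = 13.7174. B = V − Δ·S = 13.7174.
(2,2): S=71.5716. Δ = (V_up−V_dn)/(S_up−S_dn) = (2.0576−18.5185)/(100.9160−62.2673) = -0.4259. V = [p*·2.0576 + (1−p*)·18.5185]/1.35 = 2.8790. B = V − Δ·S = 33.3621.
(1,0): S=31.3200. Δ = (V_up−V_dn)/(S_up−S_dn) = (13.7174−13.7174)/(44.1612−27.2484) = 0.0000. V = [p*·13.7174 + (1−p*)·13.7174]/1.35 = 10.1611. B = V − Δ·S = 10.1611.
(1,1): S=50.7600. Δ = (V_up−V_dn)/(S_up−S_dn) = (2.8790−13.7174)/(71.5716−44.1612) = -0.3954. V = [p*·2.8790 + (1−p*)·13.7174]/1.35 = 3.0246. B = V − Δ·S = 23.0958.
(0,0): S=36.0000. Δ = (V_up−V_dn)/(S_up−S_dn) = (3.0246−10.1611)/(50.7600−31.3200) = -0.3671. V = [p*·3.0246 + (1−p*)·10.1611]/1.35 = 2.8278. B = V − Δ·S = 16.0434.
The time-0 hedge costs 2.8278, which is the no-arbitrage price.

(0,0): Delta=-0.3671 Bond=16.0434
(1,0): Delta=0.0000 Bond=10.1611
(1,1): Delta=-0.3954 Bond=23.0958
(2,0): Delta=0.0000 Bond=13.7174
(2,1): Delta=0.0000 Bond=13.7174
(2,2): Delta=-0.4259 Bond=33.3621
(3,0): Delta=0.0000 Bond=18.5185
(3,1): Delta=0.0000 Bond=18.5185
(3,2): Delta=0.0000 Bond=18.5185
(3,3): Delta=-0.4588 Bond=48.3539
V0=2.8278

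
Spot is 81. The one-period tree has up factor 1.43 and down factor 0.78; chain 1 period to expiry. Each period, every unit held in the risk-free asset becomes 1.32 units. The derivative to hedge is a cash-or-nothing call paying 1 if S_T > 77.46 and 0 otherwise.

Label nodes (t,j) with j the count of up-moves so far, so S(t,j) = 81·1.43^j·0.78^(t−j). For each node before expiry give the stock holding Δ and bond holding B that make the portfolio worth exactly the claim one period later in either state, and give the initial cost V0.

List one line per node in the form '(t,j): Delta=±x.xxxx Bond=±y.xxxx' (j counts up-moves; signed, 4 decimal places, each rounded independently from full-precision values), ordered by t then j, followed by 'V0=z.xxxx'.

Since d<R<u, set p* = (R−d)/(u−d) = 0.8308; price each node as the discounted p*-expectation of its children.
Payoff layer (t=1): V(1,0)=0.0000, V(1,1)=1.0000
Node (0,0) S=81.0000: V=(p*·1.0000+(1−p*)·0.0000)/1.32=0.6294; Δ=(1.0000−0.0000)/(115.8300−63.1800)=0.0190; B=V−Δ·S=-0.9091
Self-financing check: at every node Δ·S+B equals the discounted successor values.

(0,0): Delta=0.0190 Bond=-0.9091
V0=0.6294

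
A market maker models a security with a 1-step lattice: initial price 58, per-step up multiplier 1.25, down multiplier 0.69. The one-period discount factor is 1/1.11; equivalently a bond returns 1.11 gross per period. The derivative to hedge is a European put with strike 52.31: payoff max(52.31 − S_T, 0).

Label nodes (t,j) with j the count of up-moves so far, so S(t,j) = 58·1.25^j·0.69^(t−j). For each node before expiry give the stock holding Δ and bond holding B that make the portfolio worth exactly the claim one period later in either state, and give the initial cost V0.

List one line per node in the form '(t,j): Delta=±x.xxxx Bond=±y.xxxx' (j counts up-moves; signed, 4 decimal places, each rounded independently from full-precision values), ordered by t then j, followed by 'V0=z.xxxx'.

Risk-neutral probability p* = (R−d)/(u−d) = (1.11−0.69)/(1.25−0.69) = 0.7500.
Payoff layer (t=1): V(1,0)=12.2900, V(1,1)=0.0000
(0,0): S=58.0000. Δ = (V_up−V_dn)/(S_up−S_dn) = (0.0000−12.2900)/(72.5000−40.0200) = -0.3784. V = [p*·0.0000 + (1−p*)·12.2900]/1.11 = 2.7680. B = V − Δ·S = 24.7144.
Check: Δ(0,0)·S0 + B(0,0) = 2.7680 = V0.

(0,0): Delta=-0.3784 Bond=24.7144
V0=2.7680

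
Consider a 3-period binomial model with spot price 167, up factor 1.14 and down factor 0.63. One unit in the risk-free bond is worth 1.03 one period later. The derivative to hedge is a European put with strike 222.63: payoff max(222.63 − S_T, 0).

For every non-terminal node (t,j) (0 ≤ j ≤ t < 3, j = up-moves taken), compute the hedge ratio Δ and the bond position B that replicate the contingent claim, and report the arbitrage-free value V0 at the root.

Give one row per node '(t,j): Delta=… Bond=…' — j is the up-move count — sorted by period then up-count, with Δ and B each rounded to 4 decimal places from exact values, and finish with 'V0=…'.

(0,0): Delta=-0.8312 Bond=186.5004
(1,0): Delta=-1.0000 Bond=209.8501
(1,1): Delta=-0.8056 Bond=187.2128
(2,0): Delta=-1.0000 Bond=216.1456
(2,1): Delta=-1.0000 Bond=216.1456
(2,2): Delta=-0.7761 Bond=186.4172
V0=47.6825

Under the risk-neutral measure, an up-move has probability p* = (R−d)/(u−d) = 0.7843 and values discount at R = 1.03.
Terminal payoffs: V(3,0)=180.8722, V(3,1)=147.0682, V(3,2)=85.8991, V(3,3)=0.0000
  t=2,j=0: stock 66.2823 → up 75.5618 (V=147.0682), down 41.7578 (V=180.8722). Price 149.8633; hedge Δ=-1.0000, bond B=216.1456.
  t=2,j=1: stock 119.9394 → up 136.7309 (V=85.8991), down 75.5618 (V=147.0682). Price 96.2062; hedge Δ=-1.0000, bond B=216.1456.
  t=2,j=2: stock 217.0332 → up 247.4178 (V=0.0000), down 136.7309 (V=85.8991). Price 17.9876; hedge Δ=-0.7761, bond B=186.4172.
  t=1,j=0: stock 105.2100 → up 119.9394 (V=96.2062), down 66.2823 (V=149.8633). Price 104.6401; hedge Δ=-1.0000, bond B=209.8501.
  t=1,j=1: stock 190.3800 → up 217.0332 (V=17.9876), down 119.9394 (V=96.2062). Price 33.8430; hedge Δ=-0.8056, bond B=187.2128.
  t=0,j=0: stock 167.0000 → up 190.3800 (V=33.8430), down 105.2100 (V=104.6401). Price 47.6825; hedge Δ=-0.8312, bond B=186.5004.
Each (Δ,B) replicates both successor values, so the strategy is self-financing and V0 is arbitrage-free.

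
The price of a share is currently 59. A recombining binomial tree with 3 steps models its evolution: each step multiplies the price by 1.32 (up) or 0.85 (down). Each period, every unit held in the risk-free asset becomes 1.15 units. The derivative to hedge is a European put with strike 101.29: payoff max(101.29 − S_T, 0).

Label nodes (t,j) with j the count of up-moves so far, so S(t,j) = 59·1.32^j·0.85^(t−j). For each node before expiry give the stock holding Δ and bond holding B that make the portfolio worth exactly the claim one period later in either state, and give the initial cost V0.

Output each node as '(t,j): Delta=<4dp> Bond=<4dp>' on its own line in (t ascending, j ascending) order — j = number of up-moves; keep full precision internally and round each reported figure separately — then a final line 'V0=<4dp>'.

(0,0): Delta=-0.6177 Bond=49.9298
(1,0): Delta=-1.0000 Bond=76.5898
(1,1): Delta=-0.4782 Bond=46.5560
(2,0): Delta=-1.0000 Bond=88.0783
(2,1): Delta=-1.0000 Bond=88.0783
(2,2): Delta=-0.2879 Bond=33.9674
V0=13.4833

Since d<R<u, set p* = (R−d)/(u−d) = 0.6383; price each node as the discounted p*-expectation of its children.
Payoff layer (t=3): V(3,0)=65.0566, V(3,1)=45.0217, V(3,2)=13.9086, V(3,3)=0.0000
Node (2,0) S=42.6275: V=(p*·45.0217+(1−p*)·65.0566)/1.15=45.4508; Δ=(45.0217−65.0566)/(56.2683−36.2334)=-1.0000; B=V−Δ·S=88.0783
Node (2,1) S=66.1980: V=(p*·13.9086+(1−p*)·45.0217)/1.15=21.8803; Δ=(13.9086−45.0217)/(87.3814−56.2683)=-1.0000; B=V−Δ·S=88.0783
Node (2,2) S=102.8016: V=(p*·0.0000+(1−p*)·13.9086)/1.15=4.3746; Δ=(0.0000−13.9086)/(135.6981−87.3814)=-0.2879; B=V−Δ·S=33.9674
Node (1,0) S=50.1500: V=(p*·21.8803+(1−p*)·45.4508)/1.15=26.4398; Δ=(21.8803−45.4508)/(66.1980−42.6275)=-1.0000; B=V−Δ·S=76.5898
Node (1,1) S=77.8800: V=(p*·4.3746+(1−p*)·21.8803)/1.15=9.3099; Δ=(4.3746−21.8803)/(102.8016−66.1980)=-0.4782; B=V−Δ·S=46.5560
Node (0,0) S=59.0000: V=(p*·9.3099+(1−p*)·26.4398)/1.15=13.4833; Δ=(9.3099−26.4398)/(77.8800−50.1500)=-0.6177; B=V−Δ·S=49.9298
Check: Δ(0,0)·S0 + B(0,0) = 13.4833 = V0.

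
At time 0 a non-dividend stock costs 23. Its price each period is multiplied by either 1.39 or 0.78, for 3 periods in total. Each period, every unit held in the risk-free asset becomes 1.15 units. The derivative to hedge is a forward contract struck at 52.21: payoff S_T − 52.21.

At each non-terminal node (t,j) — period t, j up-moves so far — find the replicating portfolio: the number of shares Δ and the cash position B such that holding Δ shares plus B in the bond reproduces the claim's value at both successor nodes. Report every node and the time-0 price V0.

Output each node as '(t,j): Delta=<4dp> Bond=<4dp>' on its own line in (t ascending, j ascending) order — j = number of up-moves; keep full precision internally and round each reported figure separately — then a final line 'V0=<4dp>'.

Since d<R<u, set p* = (R−d)/(u−d) = 0.6066; price each node as the discounted p*-expectation of its children.
Terminal payoffs: V(3,0)=-41.2953, V(3,1)=-32.7595, V(3,2)=-17.5481, V(3,3)=9.5592
(2,0): S=13.9932. Δ = (V_up−V_dn)/(S_up−S_dn) = (-32.7595−-41.2953)/(19.4505−10.9147) = 1.0000. V = [p*·-32.7595 + (1−p*)·-41.2953]/1.15 = -31.4068. B = V − Δ·S = -45.4000.
(2,1): S=24.9366. Δ = (V_up−V_dn)/(S_up−S_dn) = (-17.5481−-32.7595)/(34.6619−19.4505) = 1.0000. V = [p*·-17.5481 + (1−p*)·-32.7595]/1.15 = -20.4634. B = V − Δ·S = -45.4000.
(2,2): S=44.4383. Δ = (V_up−V_dn)/(S_up−S_dn) = (9.5592−-17.5481)/(61.7692−34.6619) = 1.0000. V = [p*·9.5592 + (1−p*)·-17.5481]/1.15 = -0.9617. B = V − Δ·S = -45.4000.
(1,0): S=17.9400. Δ = (V_up−V_dn)/(S_up−S_dn) = (-20.4634−-31.4068)/(24.9366−13.9932) = 1.0000. V = [p*·-20.4634 + (1−p*)·-31.4068]/1.15 = -21.5383. B = V − Δ·S = -39.4783.
(1,1): S=31.9700. Δ = (V_up−V_dn)/(S_up−S_dn) = (-0.9617−-20.4634)/(44.4383−24.9366) = 1.0000. V = [p*·-0.9617 + (1−p*)·-20.4634]/1.15 = -7.5083. B = V − Δ·S = -39.4783.
(0,0): S=23.0000. Δ = (V_up−V_dn)/(S_up−S_dn) = (-7.5083−-21.5383)/(31.9700−17.9400) = 1.0000. V = [p*·-7.5083 + (1−p*)·-21.5383]/1.15 = -11.3289. B = V − Δ·S = -34.3289.
The time-0 hedge costs -11.3289, which is the no-arbitrage price.

(0,0): Delta=1.0000 Bond=-34.3289
(1,0): Delta=1.0000 Bond=-39.4783
(1,1): Delta=1.0000 Bond=-39.4783
(2,0): Delta=1.0000 Bond=-45.4000
(2,1): Delta=1.0000 Bond=-45.4000
(2,2): Delta=1.0000 Bond=-45.4000
V0=-11.3289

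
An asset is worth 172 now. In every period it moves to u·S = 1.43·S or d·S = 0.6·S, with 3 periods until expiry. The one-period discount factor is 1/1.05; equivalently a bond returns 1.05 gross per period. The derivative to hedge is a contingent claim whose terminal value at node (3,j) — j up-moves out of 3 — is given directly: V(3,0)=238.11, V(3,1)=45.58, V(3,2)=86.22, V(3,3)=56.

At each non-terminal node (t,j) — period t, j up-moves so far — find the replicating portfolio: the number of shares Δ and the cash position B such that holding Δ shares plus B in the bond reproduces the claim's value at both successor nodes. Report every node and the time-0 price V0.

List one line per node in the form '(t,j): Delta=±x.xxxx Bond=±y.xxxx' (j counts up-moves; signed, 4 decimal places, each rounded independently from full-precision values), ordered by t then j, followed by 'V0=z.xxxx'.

No-arbitrage ⇒ martingale measure with p* = (R−d)/(u−d) = 0.5422.
Terminal values V(3,·): V(3,0)=238.1100, V(3,1)=45.5800, V(3,2)=86.2200, V(3,3)=56.0000
Node (2,0) S=61.9200: V=(p*·45.5800+(1−p*)·238.1100)/1.05=127.3583; Δ=(45.5800−238.1100)/(88.5456−37.1520)=-3.7462; B=V−Δ·S=359.3222
Node (2,1) S=147.5760: V=(p*·86.2200+(1−p*)·45.5800)/1.05=64.3940; Δ=(86.2200−45.5800)/(211.0337−88.5456)=0.3318; B=V−Δ·S=15.4302
Node (2,2) S=351.7228: V=(p*·56.0000+(1−p*)·86.2200)/1.05=66.5102; Δ=(56.0000−86.2200)/(502.9636−211.0337)=-0.1035; B=V−Δ·S=102.9198
Node (1,0) S=103.2000: V=(p*·64.3940+(1−p*)·127.3583)/1.05=88.7820; Δ=(64.3940−127.3583)/(147.5760−61.9200)=-0.7351; B=V−Δ·S=164.6426
Node (1,1) S=245.9600: V=(p*·66.5102+(1−p*)·64.3940)/1.05=62.4203; Δ=(66.5102−64.3940)/(351.7228−147.5760)=0.0104; B=V−Δ·S=59.8708
Node (0,0) S=172.0000: V=(p*·62.4203+(1−p*)·88.7820)/1.05=70.9424; Δ=(62.4203−88.7820)/(245.9600−103.2000)=-0.1847; B=V−Δ·S=102.7034
Check: Δ(0,0)·S0 + B(0,0) = 70.9424 = V0.

(0,0): Delta=-0.1847 Bond=102.7034
(1,0): Delta=-0.7351 Bond=164.6426
(1,1): Delta=0.0104 Bond=59.8708
(2,0): Delta=-3.7462 Bond=359.3222
(2,1): Delta=0.3318 Bond=15.4302
(2,2): Delta=-0.1035 Bond=102.9198
V0=70.9424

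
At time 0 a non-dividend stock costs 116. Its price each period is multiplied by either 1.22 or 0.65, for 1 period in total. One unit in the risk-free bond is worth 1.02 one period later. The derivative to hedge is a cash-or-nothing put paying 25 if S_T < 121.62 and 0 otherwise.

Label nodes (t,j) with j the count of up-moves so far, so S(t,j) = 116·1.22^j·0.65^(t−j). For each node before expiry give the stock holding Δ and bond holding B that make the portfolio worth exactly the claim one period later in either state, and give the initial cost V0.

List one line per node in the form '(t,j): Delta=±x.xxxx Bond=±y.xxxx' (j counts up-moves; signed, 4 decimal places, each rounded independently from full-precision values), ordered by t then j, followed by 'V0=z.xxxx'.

(0,0): Delta=-0.3781 Bond=52.4596
V0=8.5999

Since d<R<u, set p* = (R−d)/(u−d) = 0.6491; price each node as the discounted p*-expectation of its children.
At expiry t=1: V(1,0)=25.0000, V(1,1)=0.0000
  t=0,j=0: stock 116.0000 → up 141.5200 (V=0.0000), down 75.4000 (V=25.0000). Price 8.5999; hedge Δ=-0.3781, bond B=52.4596.
Check: Δ(0,0)·S0 + B(0,0) = 8.5999 = V0.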